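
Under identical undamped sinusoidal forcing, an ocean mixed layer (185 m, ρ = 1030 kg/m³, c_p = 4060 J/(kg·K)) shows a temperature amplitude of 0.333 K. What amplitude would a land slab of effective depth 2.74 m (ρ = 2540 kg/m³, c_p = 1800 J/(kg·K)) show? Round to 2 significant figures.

21 K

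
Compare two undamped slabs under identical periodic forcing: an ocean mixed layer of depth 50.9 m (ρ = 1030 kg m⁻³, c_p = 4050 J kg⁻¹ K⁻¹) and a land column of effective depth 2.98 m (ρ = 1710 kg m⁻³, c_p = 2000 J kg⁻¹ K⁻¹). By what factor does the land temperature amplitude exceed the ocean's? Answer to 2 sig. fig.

C_ocean = 1030 × 4050 × 50.9 = 2.12×10^8 J/(m²·K).
C_land = 1710 × 2000 × 2.98 = 1.02×10^7 J/(m²·K).
Undamped amplitude ∝ 1/C, so A_land/A_ocean = C_ocean/C_land = 20.8.

21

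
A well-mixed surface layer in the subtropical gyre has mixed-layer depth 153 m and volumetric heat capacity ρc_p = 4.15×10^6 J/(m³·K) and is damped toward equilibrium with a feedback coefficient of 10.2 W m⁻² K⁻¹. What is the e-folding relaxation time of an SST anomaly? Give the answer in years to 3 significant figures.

Areal heat capacity C = ρc_p × D = 4.15×10^6 × 153 = 6.35×10^8 J/(m²·K).
Relaxation time τ = C / λ = 6.35×10^8 / 10.2 = 6.23×10^7 s.
In years: 6.23×10^7 s / (3.156×10^7 s/year) = 1.97 years.

1.97 years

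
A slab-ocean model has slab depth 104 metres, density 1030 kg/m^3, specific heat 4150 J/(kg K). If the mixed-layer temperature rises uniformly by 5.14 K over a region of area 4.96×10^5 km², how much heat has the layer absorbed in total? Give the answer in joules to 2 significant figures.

Areal heat capacity C = ρ c_p D = 1030 × 4150 × 104 = 4.45×10^8 J m⁻² K⁻¹.
Heat per unit area: q = C ΔT = 4.45×10^8 × 5.14 = 2.28×10^9 J/m².
Total heat: Q = q × A = 2.28×10^9 × (4.96×10^5 × 10⁶ m²) = 1.13×10^21 J.

1.1×10^21 J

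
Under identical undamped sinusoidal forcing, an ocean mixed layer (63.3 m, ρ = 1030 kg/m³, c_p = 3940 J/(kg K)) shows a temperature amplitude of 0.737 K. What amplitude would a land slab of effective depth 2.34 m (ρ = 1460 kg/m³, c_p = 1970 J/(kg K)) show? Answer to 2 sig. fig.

C_ocean = 2.57×10^8 J/(m²·K); C_land = 6.73×10^6 J/(m²·K).
A ∝ 1/C ⇒ A_land = A_ocean × C_ocean/C_land = 0.737 × 38.2 = 28.1 K.

28 K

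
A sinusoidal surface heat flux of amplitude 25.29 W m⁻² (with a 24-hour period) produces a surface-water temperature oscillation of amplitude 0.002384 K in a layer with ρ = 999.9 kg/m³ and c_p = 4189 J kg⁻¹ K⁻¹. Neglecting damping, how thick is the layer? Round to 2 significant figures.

ω = 2π / 86400 s = 7.27×10^-5 s⁻¹.
Required C = F₀ / (A ω) = 25.29 / (0.002384 × 7.27×10^-5) = 1.46×10^8 J/(m²·K).
D = C / (ρ c_p) = 1.46×10^8 / (999.9 × 4189) = 34.8 m.

35 m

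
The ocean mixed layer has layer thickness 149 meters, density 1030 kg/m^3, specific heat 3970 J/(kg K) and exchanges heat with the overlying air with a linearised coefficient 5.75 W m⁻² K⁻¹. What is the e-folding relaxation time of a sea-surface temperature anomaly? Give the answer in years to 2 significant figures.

3.4 years

Areal heat capacity C = ρ c_p D = 1030 × 3970 × 149 = 6.09×10^8 J m⁻² K⁻¹.
Relaxation time τ = C / λ = 6.09×10^8 / 5.75 = 1.06×10^8 s.
In years: 1.06×10^8 s / (3.156×10^7 s/year) = 3.36 years.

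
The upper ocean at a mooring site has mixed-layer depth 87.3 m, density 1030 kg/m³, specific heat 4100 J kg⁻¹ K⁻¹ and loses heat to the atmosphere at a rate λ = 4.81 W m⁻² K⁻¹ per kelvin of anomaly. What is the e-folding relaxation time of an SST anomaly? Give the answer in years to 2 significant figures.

Areal heat capacity C = ρ c_p D = 1030 × 4100 × 87.3 = 3.69×10^8 J/(m^2 K).
Relaxation time τ = C / λ = 3.69×10^8 / 4.81 = 7.66×10^7 s.
In years: 7.66×10^7 s / (3.156×10^7 s/year) = 2.43 years.

2.4 years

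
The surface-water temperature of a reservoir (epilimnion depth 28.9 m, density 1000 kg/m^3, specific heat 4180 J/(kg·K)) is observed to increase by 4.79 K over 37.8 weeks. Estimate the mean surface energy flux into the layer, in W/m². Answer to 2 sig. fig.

Areal heat capacity C = ρ c_p D = 1000 × 4180 × 28.9 = 1.21×10^8 J m⁻² K⁻¹.
Required heat per unit area: Q = C ΔT = 1.21×10^8 × 4.79 = 5.79×10^8 J/m².
Flux F = Q / Δt = 5.79×10^8 / 2.29×10^7 s = 25.3 W/m².

25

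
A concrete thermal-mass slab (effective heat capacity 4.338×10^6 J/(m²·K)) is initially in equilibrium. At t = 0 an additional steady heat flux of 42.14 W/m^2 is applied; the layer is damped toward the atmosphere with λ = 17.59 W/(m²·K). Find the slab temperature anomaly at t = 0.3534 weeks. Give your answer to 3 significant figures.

1.39 K

Areal heat capacity C = 4.338×10^6 J/(m²·K) (given).
τ = C / λ = 4.34×10^6 / 17.59 = 2.47×10^5 s.
Equilibrium anomaly ΔT_eq = F / λ = 42.14 / 17.59 = 2.40 K.
t = 0.3534 weeks = 2.14×10^5 s, so t/τ = 0.867.
ΔT(t) = ΔT_eq (1 − e^(−t/τ)) = 2.40 × (1 − e^−0.867) = 1.39 K.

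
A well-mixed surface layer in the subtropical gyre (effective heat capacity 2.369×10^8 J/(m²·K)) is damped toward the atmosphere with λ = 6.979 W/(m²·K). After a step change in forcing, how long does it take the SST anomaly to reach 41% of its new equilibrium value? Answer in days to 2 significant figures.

210 days

Areal heat capacity C = 2.369×10^8 J/(m²·K) (given).
τ = C / λ = 2.37×10^8 / 6.979 = 3.39×10^7 s.
Fraction reached: 1 − e^(−t/τ) = 0.41 ⇒ t = −τ ln(1 − 0.41) = τ × 0.528.
t = 1.79×10^7 s = 207 days.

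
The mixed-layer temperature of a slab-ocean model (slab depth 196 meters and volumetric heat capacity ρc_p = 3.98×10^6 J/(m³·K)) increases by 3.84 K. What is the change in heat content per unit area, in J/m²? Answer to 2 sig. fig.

Areal heat capacity C = ρc_p × D = 3.98×10^6 × 196 = 7.80×10^8 J/(m²·K).
ΔQ = C ΔT = 7.80×10^8 × 3.84 = 3.00×10^9 J/m².

3.0×10^9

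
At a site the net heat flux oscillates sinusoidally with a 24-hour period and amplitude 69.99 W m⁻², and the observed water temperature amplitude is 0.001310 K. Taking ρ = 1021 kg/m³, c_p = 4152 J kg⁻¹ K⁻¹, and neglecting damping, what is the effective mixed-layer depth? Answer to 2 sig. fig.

ω = 2π / 86400 s = 7.27×10^-5 s⁻¹.
Required C = F₀ / (A ω) = 69.99 / (0.001310 × 7.27×10^-5) = 7.35×10^8 J/(m²·K).
D = C / (ρ c_p) = 7.35×10^8 / (1021 × 4152) = 173 m.

170 m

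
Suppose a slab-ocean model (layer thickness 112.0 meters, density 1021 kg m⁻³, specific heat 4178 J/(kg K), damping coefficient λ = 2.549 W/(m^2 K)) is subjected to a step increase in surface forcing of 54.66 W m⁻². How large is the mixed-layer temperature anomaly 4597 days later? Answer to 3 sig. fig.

18.9 K

Areal heat capacity C = ρ c_p D = 1021 × 4178 × 112.0 = 4.78×10^8 J/(m²·K).
τ = C / λ = 4.78×10^8 / 2.549 = 1.87×10^8 s.
Equilibrium anomaly ΔT_eq = F / λ = 54.66 / 2.549 = 21.4 K.
t = 4597 days = 3.97×10^8 s, so t/τ = 2.12.
ΔT(t) = ΔT_eq (1 − e^(−t/τ)) = 21.4 × (1 − e^−2.12) = 18.9 K.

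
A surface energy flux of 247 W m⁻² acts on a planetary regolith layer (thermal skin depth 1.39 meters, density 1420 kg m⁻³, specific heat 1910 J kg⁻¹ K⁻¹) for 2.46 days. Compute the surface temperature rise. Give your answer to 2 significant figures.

14 K

Areal heat capacity C = ρ c_p D = 1420 × 1910 × 1.39 = 3.77×10^6 J m⁻² K⁻¹.
Net heat input Q = F Δt = 247 × (2.46 days × 86400 s/day) = 5.25×10^7 J/m².
ΔT = Q / C = 5.25×10^7 / 3.77×10^6 = 13.9 K.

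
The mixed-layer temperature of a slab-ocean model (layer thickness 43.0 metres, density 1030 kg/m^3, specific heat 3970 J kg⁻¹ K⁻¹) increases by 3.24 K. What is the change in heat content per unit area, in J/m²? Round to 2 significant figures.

Areal heat capacity C = ρ c_p D = 1030 × 3970 × 43.0 = 1.76×10^8 J/(m^2 K).
ΔQ = C ΔT = 1.76×10^8 × 3.24 = 5.70×10^8 J/m².

5.7×10^8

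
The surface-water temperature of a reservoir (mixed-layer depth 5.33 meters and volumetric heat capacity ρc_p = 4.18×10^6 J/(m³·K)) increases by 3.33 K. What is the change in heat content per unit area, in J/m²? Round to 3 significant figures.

7.42×10^7

Areal heat capacity C = ρc_p × D = 4.18×10^6 × 5.33 = 2.23×10^7 J/(m^2 K).
ΔQ = C ΔT = 2.23×10^7 × 3.33 = 7.42×10^7 J/m².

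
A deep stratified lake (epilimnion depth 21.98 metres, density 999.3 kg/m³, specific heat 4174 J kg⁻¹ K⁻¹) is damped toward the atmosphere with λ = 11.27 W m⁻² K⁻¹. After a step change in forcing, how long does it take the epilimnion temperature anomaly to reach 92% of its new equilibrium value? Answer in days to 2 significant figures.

Areal heat capacity C = ρ c_p D = 999.3 × 4174 × 21.98 = 9.17×10^7 J/(m²·K).
τ = C / λ = 9.17×10^7 / 11.27 = 8.13×10^6 s.
Fraction reached: 1 − e^(−t/τ) = 0.92 ⇒ t = −τ ln(1 − 0.92) = τ × 2.53.
t = 2.05×10^7 s = 238 days.

240 days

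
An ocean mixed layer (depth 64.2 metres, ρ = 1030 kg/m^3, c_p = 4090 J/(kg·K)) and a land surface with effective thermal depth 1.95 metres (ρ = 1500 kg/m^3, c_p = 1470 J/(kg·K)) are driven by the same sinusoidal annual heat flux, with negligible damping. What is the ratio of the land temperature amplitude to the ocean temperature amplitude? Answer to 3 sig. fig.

C_ocean = 1030 × 4090 × 64.2 = 2.70×10^8 J/(m²·K).
C_land = 1500 × 1470 × 1.95 = 4.30×10^6 J/(m²·K).
Undamped amplitude ∝ 1/C, so A_land/A_ocean = C_ocean/C_land = 62.9.

62.9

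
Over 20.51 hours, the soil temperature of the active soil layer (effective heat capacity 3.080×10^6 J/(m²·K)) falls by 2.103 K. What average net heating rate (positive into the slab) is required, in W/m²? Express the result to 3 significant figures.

-87.7

Areal heat capacity C = 3.080×10^6 J/(m²·K) (given).
Required heat per unit area: Q = C ΔT = 3.08×10^6 × -2.103 = -6.48×10^6 J/m².
Flux F = Q / Δt = -6.48×10^6 / 73800 s = -87.7 W/m².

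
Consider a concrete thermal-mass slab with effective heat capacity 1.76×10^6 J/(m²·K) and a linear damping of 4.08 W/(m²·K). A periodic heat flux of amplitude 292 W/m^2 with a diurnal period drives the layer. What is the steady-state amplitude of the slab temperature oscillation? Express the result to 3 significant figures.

2.28 K

Areal heat capacity C = 1.76×10^6 J/(m²·K) (given).
Angular frequency ω = 2π / T = 2π / 86400 s = 7.27×10^-5 s⁻¹.
√((Cω)² + λ²) = √((128)² + 4.08²) = 128 W/(m²·K).
Amplitude A = F₀ / √((Cω)²+λ²) = 292 / 128 = 2.28 K.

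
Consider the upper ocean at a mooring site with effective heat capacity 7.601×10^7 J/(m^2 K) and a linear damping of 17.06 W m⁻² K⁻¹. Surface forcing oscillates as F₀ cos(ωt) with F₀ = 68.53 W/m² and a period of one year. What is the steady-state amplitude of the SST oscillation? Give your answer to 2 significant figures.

3.0 K

Areal heat capacity C = 7.601×10^7 J/(m^2 K) (given).
Angular frequency ω = 2π / T = 2π / 3.15×10^7 s = 1.99×10^-7 s⁻¹.
√((Cω)² + λ²) = √((15.1)² + 17.06²) = 22.8 W/(m²·K).
Amplitude A = F₀ / √((Cω)²+λ²) = 68.53 / 22.8 = 3.00 K.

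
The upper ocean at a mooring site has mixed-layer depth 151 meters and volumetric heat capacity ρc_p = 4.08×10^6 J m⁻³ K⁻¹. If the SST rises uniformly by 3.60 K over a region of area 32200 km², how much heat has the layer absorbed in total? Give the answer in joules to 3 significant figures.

Areal heat capacity C = ρc_p × D = 4.08×10^6 × 151 = 6.16×10^8 J m⁻² K⁻¹.
Heat per unit area: q = C ΔT = 6.16×10^8 × 3.60 = 2.22×10^9 J/m².
Total heat: Q = q × A = 2.22×10^9 × (32200 × 10⁶ m²) = 7.14×10^19 J.

7.14×10^19 J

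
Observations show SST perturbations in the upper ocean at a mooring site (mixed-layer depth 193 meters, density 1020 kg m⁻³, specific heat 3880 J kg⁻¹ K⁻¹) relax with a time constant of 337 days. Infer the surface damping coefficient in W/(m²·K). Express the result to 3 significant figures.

26.2

Areal heat capacity C = ρ c_p D = 1020 × 3880 × 193 = 7.64×10^8 J/(m^2 K).
τ = 337 days = 2.91×10^7 s.
λ = C / τ = 7.64×10^8 / 2.91×10^7 = 26.2 W/(m²·K).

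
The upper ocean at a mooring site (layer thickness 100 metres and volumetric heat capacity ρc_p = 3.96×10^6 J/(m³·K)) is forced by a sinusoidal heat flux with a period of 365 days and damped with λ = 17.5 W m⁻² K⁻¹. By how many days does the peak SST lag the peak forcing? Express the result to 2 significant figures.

Areal heat capacity C = ρc_p × D = 3.96×10^6 × 100 = 3.96×10^8 J/(m^2 K).
ω = 2π / 3.15×10^7 s = 1.99×10^-7 s⁻¹.
Phase lag φ = arctan(Cω/λ) = arctan(78.9/17.5) = 1.35 rad.
Time lag = φ / ω = 1.35 / 1.99×10^-7 = 6.79×10^6 s = 78.6 days.

79 days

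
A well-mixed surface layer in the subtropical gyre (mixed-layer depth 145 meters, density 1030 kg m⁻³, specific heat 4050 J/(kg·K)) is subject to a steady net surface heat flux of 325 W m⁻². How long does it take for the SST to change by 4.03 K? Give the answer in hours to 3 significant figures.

2080 hours

Areal heat capacity C = ρ c_p D = 1030 × 4050 × 145 = 6.05×10^8 J/(m²·K).
Time required: Δt = C ΔT / F = 6.05×10^8 × 4.03 / 325 = 7.50×10^6 s.
In hours: 7.50×10^6 s / (3600 s/hour) = 2080 hours.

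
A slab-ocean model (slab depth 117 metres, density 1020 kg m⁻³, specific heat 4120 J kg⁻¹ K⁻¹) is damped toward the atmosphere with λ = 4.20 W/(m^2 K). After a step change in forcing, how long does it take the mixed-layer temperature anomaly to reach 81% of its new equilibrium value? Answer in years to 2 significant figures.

6.2 years

Areal heat capacity C = ρ c_p D = 1020 × 4120 × 117 = 4.92×10^8 J m⁻² K⁻¹.
τ = C / λ = 4.92×10^8 / 4.20 = 1.17×10^8 s.
Fraction reached: 1 − e^(−t/τ) = 0.81 ⇒ t = −τ ln(1 − 0.81) = τ × 1.66.
t = 1.94×10^8 s = 6.16 years.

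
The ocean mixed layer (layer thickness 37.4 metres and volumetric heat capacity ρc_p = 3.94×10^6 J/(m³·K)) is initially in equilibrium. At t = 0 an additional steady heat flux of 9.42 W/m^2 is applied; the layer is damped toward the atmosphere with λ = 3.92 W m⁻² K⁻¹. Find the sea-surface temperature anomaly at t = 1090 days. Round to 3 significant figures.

2.21 K

Areal heat capacity C = ρc_p × D = 3.94×10^6 × 37.4 = 1.47×10^8 J/(m²·K).
τ = C / λ = 1.47×10^8 / 3.92 = 3.76×10^7 s.
Equilibrium anomaly ΔT_eq = F / λ = 9.42 / 3.92 = 2.40 K.
t = 1090 days = 9.42×10^7 s, so t/τ = 2.51.
ΔT(t) = ΔT_eq (1 − e^(−t/τ)) = 2.40 × (1 − e^−2.51) = 2.21 K.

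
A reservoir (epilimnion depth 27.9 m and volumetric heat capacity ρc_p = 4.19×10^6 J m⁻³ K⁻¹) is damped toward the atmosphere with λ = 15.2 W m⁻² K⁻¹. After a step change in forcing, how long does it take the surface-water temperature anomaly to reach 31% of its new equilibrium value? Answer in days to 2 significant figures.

33 days

Areal heat capacity C = ρc_p × D = 4.19×10^6 × 27.9 = 1.17×10^8 J/(m²·K).
τ = C / λ = 1.17×10^8 / 15.2 = 7.69×10^6 s.
Fraction reached: 1 − e^(−t/τ) = 0.31 ⇒ t = −τ ln(1 − 0.31) = τ × 0.371.
t = 2.85×10^6 s = 33.0 days.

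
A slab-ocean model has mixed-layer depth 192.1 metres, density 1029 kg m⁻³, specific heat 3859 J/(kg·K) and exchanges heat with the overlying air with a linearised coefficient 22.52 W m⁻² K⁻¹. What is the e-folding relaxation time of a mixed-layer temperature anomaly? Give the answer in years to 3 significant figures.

Areal heat capacity C = ρ c_p D = 1029 × 3859 × 192.1 = 7.63×10^8 J/(m^2 K).
Relaxation time τ = C / λ = 7.63×10^8 / 22.52 = 3.39×10^7 s.
In years: 3.39×10^7 s / (3.156×10^7 s/year) = 1.07 years.

1.07 years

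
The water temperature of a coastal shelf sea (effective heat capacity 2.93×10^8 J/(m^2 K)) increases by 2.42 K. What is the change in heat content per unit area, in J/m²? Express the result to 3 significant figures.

Areal heat capacity C = 2.93×10^8 J/(m^2 K) (given).
ΔQ = C ΔT = 2.93×10^8 × 2.42 = 7.09×10^8 J/m².

7.09×10^8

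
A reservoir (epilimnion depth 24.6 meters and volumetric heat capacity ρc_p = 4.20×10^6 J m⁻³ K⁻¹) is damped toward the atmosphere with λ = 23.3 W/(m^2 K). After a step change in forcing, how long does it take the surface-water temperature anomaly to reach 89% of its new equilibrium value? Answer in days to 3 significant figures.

Areal heat capacity C = ρc_p × D = 4.20×10^6 × 24.6 = 1.03×10^8 J/(m^2 K).
τ = C / λ = 1.03×10^8 / 23.3 = 4.43×10^6 s.
Fraction reached: 1 − e^(−t/τ) = 0.89 ⇒ t = −τ ln(1 − 0.89) = τ × 2.21.
t = 9.79×10^6 s = 113 days.

113 days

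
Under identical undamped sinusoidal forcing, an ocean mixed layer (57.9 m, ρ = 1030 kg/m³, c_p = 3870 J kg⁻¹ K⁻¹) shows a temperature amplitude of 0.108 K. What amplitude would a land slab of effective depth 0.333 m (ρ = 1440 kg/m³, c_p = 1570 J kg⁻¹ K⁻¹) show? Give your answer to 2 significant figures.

33 K

C_ocean = 2.31×10^8 J/(m²·K); C_land = 7.53×10^5 J/(m²·K).
A ∝ 1/C ⇒ A_land = A_ocean × C_ocean/C_land = 0.108 × 307 = 33.1 K.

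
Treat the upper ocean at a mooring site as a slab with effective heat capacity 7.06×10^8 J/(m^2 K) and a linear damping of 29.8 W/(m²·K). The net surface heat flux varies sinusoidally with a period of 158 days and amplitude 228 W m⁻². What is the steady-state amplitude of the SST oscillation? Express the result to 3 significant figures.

0.699 K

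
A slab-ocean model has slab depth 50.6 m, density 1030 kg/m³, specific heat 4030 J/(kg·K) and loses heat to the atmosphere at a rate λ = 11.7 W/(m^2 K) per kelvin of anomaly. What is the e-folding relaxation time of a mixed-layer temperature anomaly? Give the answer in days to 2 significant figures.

210 days

Areal heat capacity C = ρ c_p D = 1030 × 4030 × 50.6 = 2.10×10^8 J m⁻² K⁻¹.
Relaxation time τ = C / λ = 2.10×10^8 / 11.7 = 1.80×10^7 s.
In days: 1.80×10^7 s / (86400 s/day) = 208 days.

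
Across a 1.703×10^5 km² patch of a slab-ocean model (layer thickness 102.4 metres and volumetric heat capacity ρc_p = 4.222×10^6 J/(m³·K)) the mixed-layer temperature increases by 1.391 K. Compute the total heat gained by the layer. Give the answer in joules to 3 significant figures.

1.02×10^20 J

Areal heat capacity C = ρc_p × D = 4.222×10^6 × 102.4 = 4.32×10^8 J/(m²·K).
Heat per unit area: q = C ΔT = 4.32×10^8 × 1.391 = 6.01×10^8 J/m².
Total heat: Q = q × A = 6.01×10^8 × (1.703×10^5 × 10⁶ m²) = 1.02×10^20 J.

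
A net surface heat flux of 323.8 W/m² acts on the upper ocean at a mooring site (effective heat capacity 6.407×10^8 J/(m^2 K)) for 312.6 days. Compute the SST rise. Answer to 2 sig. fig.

14 K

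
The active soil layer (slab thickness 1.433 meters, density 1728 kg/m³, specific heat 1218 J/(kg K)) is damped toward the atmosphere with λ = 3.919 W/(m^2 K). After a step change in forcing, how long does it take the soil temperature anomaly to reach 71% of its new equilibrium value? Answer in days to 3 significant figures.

Areal heat capacity C = ρ c_p D = 1728 × 1218 × 1.433 = 3.02×10^6 J/(m^2 K).
τ = C / λ = 3.02×10^6 / 3.919 = 7.70×10^5 s.
Fraction reached: 1 − e^(−t/τ) = 0.71 ⇒ t = −τ ln(1 − 0.71) = τ × 1.24.
t = 9.53×10^5 s = 11.0 days.

11.0 days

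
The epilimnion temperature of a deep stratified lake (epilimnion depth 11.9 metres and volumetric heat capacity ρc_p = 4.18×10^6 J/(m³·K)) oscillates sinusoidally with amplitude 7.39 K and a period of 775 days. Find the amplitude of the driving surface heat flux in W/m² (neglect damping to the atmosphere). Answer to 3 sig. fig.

34.5

Areal heat capacity C = ρc_p × D = 4.18×10^6 × 11.9 = 4.97×10^7 J m⁻² K⁻¹.
ω = 2π / 6.70×10^7 s = 9.38×10^-8 s⁻¹.
Cω = 4.97×10^7 × 9.38×10^-8 = 4.67 W/(m²·K).
F₀ = A × Cω = 7.39 × 4.67 = 34.5 W/m².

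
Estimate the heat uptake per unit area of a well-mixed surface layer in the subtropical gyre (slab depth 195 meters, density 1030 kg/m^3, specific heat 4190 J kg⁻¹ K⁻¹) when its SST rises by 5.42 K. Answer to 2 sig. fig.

4.6×10^9

Areal heat capacity C = ρ c_p D = 1030 × 4190 × 195 = 8.42×10^8 J m⁻² K⁻¹.
ΔQ = C ΔT = 8.42×10^8 × 5.42 = 4.56×10^9 J/m².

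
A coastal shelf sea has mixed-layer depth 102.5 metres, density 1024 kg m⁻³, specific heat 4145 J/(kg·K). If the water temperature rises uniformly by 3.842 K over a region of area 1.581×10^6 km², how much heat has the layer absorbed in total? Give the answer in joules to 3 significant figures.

2.64×10^21 J

Areal heat capacity C = ρ c_p D = 1024 × 4145 × 102.5 = 4.35×10^8 J/(m²·K).
Heat per unit area: q = C ΔT = 4.35×10^8 × 3.842 = 1.67×10^9 J/m².
Total heat: Q = q × A = 1.67×10^9 × (1.581×10^6 × 10⁶ m²) = 2.64×10^21 J.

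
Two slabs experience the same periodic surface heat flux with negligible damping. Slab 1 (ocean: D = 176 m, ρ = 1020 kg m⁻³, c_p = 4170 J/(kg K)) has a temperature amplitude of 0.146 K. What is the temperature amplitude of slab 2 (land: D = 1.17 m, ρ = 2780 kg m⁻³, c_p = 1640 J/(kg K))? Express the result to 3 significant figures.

C_ocean = 7.49×10^8 J/(m²·K); C_land = 5.33×10^6 J/(m²·K).
A ∝ 1/C ⇒ A_land = A_ocean × C_ocean/C_land = 0.146 × 140 = 20.5 K.

20.5 K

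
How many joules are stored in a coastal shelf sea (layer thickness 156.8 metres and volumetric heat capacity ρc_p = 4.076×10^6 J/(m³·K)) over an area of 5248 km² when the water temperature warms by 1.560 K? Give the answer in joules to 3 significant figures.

5.23×10^18 J

Areal heat capacity C = ρc_p × D = 4.076×10^6 × 156.8 = 6.39×10^8 J/(m^2 K).
Heat per unit area: q = C ΔT = 6.39×10^8 × 1.560 = 9.97×10^8 J/m².
Total heat: Q = q × A = 9.97×10^8 × (5248 × 10⁶ m²) = 5.23×10^18 J.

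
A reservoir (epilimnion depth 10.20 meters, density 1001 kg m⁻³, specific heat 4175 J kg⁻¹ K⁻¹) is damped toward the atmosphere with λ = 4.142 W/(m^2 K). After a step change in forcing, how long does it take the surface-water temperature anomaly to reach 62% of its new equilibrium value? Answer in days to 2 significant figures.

Areal heat capacity C = ρ c_p D = 1001 × 4175 × 10.20 = 4.26×10^7 J/(m^2 K).
τ = C / λ = 4.26×10^7 / 4.142 = 1.03×10^7 s.
Fraction reached: 1 − e^(−t/τ) = 0.62 ⇒ t = −τ ln(1 − 0.62) = τ × 0.968.
t = 9.96×10^6 s = 115 days.

120 days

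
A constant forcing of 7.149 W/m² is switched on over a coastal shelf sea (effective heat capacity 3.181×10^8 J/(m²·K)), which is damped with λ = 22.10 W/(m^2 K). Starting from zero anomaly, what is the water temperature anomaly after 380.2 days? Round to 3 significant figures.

0.290 K

Areal heat capacity C = 3.181×10^8 J/(m²·K) (given).
τ = C / λ = 3.18×10^8 / 22.10 = 1.44×10^7 s.
Equilibrium anomaly ΔT_eq = F / λ = 7.149 / 22.10 = 0.323 K.
t = 380.2 days = 3.28×10^7 s, so t/τ = 2.28.
ΔT(t) = ΔT_eq (1 − e^(−t/τ)) = 0.323 × (1 − e^−2.28) = 0.290 K.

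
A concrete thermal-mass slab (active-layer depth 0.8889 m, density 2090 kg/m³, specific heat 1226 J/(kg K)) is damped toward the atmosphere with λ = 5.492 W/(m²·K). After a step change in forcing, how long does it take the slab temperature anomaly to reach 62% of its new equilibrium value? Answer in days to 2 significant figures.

4.6 days

Areal heat capacity C = ρ c_p D = 2090 × 1226 × 0.8889 = 2.28×10^6 J/(m^2 K).
τ = C / λ = 2.28×10^6 / 5.492 = 4.15×10^5 s.
Fraction reached: 1 − e^(−t/τ) = 0.62 ⇒ t = −τ ln(1 − 0.62) = τ × 0.968.
t = 4.01×10^5 s = 4.64 days.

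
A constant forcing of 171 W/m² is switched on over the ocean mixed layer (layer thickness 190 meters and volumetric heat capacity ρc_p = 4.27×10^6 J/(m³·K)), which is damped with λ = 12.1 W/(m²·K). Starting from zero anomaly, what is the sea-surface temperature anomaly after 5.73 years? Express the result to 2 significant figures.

13 K

Areal heat capacity C = ρc_p × D = 4.27×10^6 × 190 = 8.11×10^8 J/(m²·K).
τ = C / λ = 8.11×10^8 / 12.1 = 6.70×10^7 s.
Equilibrium anomaly ΔT_eq = F / λ = 171 / 12.1 = 14.1 K.
t = 5.73 years = 1.81×10^8 s, so t/τ = 2.70.
ΔT(t) = ΔT_eq (1 − e^(−t/τ)) = 14.1 × (1 − e^−2.70) = 13.2 K.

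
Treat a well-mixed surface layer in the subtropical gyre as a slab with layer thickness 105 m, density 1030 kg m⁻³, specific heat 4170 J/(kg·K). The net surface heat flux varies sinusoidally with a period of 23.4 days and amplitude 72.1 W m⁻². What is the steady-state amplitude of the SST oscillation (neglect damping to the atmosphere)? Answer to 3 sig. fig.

0.0514 K

Areal heat capacity C = ρ c_p D = 1030 × 4170 × 105 = 4.51×10^8 J m⁻² K⁻¹.
Angular frequency ω = 2π / T = 2π / 2.02×10^6 s = 3.11×10^-6 s⁻¹.
Cω = 4.51×10^8 × 3.11×10^-6 = 1400 W/(m²·K).
Amplitude A = F₀ / (Cω) = 72.1 / 1400 = 0.0514 K.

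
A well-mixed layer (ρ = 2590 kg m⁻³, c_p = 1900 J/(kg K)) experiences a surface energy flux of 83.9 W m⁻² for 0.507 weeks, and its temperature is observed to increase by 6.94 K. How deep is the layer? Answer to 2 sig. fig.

0.75 m

Heat input Q = F Δt = 83.9 × 3.07×10^5 s = 2.57×10^7 J/m².
Required areal heat capacity C = Q / ΔT = 3.71×10^6 J/(m²·K).
Depth D = C / (ρ c_p) = 3.71×10^6 / (2590 × 1900) = 0.753 m.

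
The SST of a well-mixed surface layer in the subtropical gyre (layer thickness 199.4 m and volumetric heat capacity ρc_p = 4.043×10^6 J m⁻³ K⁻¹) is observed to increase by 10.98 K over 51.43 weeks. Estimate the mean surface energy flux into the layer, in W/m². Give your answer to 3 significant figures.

285

Areal heat capacity C = ρc_p × D = 4.043×10^6 × 199.4 = 8.06×10^8 J/(m²·K).
Required heat per unit area: Q = C ΔT = 8.06×10^8 × 10.98 = 8.85×10^9 J/m².
Flux F = Q / Δt = 8.85×10^9 / 3.11×10^7 s = 285 W/m².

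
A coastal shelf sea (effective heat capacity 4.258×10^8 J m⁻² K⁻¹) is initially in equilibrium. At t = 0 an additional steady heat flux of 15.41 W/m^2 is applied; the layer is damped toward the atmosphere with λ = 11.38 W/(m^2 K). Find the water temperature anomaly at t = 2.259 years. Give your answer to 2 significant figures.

Areal heat capacity C = 4.258×10^8 J m⁻² K⁻¹ (given).
τ = C / λ = 4.26×10^8 / 11.38 = 3.74×10^7 s.
Equilibrium anomaly ΔT_eq = F / λ = 15.41 / 11.38 = 1.35 K.
t = 2.259 years = 7.13×10^7 s, so t/τ = 1.91.
ΔT(t) = ΔT_eq (1 − e^(−t/τ)) = 1.35 × (1 − e^−1.91) = 1.15 K.

1.2 K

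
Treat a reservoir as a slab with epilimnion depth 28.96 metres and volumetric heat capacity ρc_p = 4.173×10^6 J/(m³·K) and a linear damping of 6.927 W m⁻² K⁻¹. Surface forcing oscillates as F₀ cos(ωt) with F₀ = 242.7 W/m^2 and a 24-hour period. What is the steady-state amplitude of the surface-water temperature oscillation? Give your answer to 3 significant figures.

Areal heat capacity C = ρc_p × D = 4.173×10^6 × 28.96 = 1.21×10^8 J/(m²·K).
Angular frequency ω = 2π / T = 2π / 86400 s = 7.27×10^-5 s⁻¹.
√((Cω)² + λ²) = √((8790)² + 6.927²) = 8790 W/(m²·K).
Amplitude A = F₀ / √((Cω)²+λ²) = 242.7 / 8790 = 0.0276 K.

0.0276 K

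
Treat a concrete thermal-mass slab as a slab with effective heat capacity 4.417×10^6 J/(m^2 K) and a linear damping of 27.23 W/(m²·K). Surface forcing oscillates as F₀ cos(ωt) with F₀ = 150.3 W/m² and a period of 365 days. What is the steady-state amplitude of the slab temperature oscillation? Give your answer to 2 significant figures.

5.5 K

Areal heat capacity C = 4.417×10^6 J/(m^2 K) (given).
Angular frequency ω = 2π / T = 2π / 3.15×10^7 s = 1.99×10^-7 s⁻¹.
√((Cω)² + λ²) = √((0.880)² + 27.23²) = 27.2 W/(m²·K).
Amplitude A = F₀ / √((Cω)²+λ²) = 150.3 / 27.2 = 5.52 K.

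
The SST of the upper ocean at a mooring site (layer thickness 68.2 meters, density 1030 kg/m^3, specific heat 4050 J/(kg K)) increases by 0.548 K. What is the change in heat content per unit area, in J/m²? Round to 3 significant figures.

Areal heat capacity C = ρ c_p D = 1030 × 4050 × 68.2 = 2.84×10^8 J/(m^2 K).
ΔQ = C ΔT = 2.84×10^8 × 0.548 = 1.56×10^8 J/m².

1.56×10^8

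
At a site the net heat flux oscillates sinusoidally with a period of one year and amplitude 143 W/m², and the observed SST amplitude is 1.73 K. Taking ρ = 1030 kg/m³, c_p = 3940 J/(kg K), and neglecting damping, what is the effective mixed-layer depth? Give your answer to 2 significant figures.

ω = 2π / 3.15×10^7 s = 1.99×10^-7 s⁻¹.
Required C = F₀ / (A ω) = 143 / (1.73 × 1.99×10^-7) = 4.15×10^8 J/(m²·K).
D = C / (ρ c_p) = 4.15×10^8 / (1030 × 3940) = 102 m.

100 m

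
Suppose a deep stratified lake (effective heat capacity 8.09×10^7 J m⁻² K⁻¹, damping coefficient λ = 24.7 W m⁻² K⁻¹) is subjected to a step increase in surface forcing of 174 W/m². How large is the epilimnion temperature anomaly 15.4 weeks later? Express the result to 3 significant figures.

Areal heat capacity C = 8.09×10^7 J m⁻² K⁻¹ (given).
τ = C / λ = 8.09×10^7 / 24.7 = 3.28×10^6 s.
Equilibrium anomaly ΔT_eq = F / λ = 174 / 24.7 = 7.04 K.
t = 15.4 weeks = 9.31×10^6 s, so t/τ = 2.84.
ΔT(t) = ΔT_eq (1 − e^(−t/τ)) = 7.04 × (1 − e^−2.84) = 6.63 K.

6.63 K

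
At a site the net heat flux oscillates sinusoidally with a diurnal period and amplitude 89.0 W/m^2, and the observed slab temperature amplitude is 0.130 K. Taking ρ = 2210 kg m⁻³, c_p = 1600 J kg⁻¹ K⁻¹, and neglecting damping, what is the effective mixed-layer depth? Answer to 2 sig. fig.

ω = 2π / 86400 s = 7.27×10^-5 s⁻¹.
Required C = F₀ / (A ω) = 89.0 / (0.130 × 7.27×10^-5) = 9.41×10^6 J/(m²·K).
D = C / (ρ c_p) = 9.41×10^6 / (2210 × 1600) = 2.66 m.

2.7 m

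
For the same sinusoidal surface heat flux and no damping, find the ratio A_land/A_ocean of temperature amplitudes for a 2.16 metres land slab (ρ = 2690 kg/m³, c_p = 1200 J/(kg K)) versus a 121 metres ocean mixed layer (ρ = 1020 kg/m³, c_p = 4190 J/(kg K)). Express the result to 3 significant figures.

74.2

C_ocean = 1020 × 4190 × 121 = 5.17×10^8 J/(m²·K).
C_land = 2690 × 1200 × 2.16 = 6.97×10^6 J/(m²·K).
Undamped amplitude ∝ 1/C, so A_land/A_ocean = C_ocean/C_land = 74.2.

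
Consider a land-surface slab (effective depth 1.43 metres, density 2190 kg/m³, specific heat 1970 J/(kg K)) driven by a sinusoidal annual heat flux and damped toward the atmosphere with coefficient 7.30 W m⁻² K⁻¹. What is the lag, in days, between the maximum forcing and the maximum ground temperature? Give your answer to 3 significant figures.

9.69 days

Areal heat capacity C = ρ c_p D = 2190 × 1970 × 1.43 = 6.17×10^6 J/(m^2 K).
ω = 2π / 3.15×10^7 s = 1.99×10^-7 s⁻¹.
Phase lag φ = arctan(Cω/λ) = arctan(1.23/7.30) = 0.167 rad.
Time lag = φ / ω = 0.167 / 1.99×10^-7 = 8.37×10^5 s = 9.69 days.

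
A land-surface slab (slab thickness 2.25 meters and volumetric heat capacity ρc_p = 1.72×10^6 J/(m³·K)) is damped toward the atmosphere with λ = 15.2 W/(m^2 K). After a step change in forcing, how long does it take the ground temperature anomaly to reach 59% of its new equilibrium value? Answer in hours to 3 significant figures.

Areal heat capacity C = ρc_p × D = 1.72×10^6 × 2.25 = 3.87×10^6 J m⁻² K⁻¹.
τ = C / λ = 3.87×10^6 / 15.2 = 2.55×10^5 s.
Fraction reached: 1 − e^(−t/τ) = 0.59 ⇒ t = −τ ln(1 − 0.59) = τ × 0.892.
t = 2.27×10^5 s = 63.1 hours.

63.1 hours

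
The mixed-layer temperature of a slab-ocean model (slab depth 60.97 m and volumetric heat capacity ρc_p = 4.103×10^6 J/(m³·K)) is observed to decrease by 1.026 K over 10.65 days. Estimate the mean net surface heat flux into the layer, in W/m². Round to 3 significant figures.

Areal heat capacity C = ρc_p × D = 4.103×10^6 × 60.97 = 2.50×10^8 J m⁻² K⁻¹.
Required heat per unit area: Q = C ΔT = 2.50×10^8 × -1.026 = -2.57×10^8 J/m².
Flux F = Q / Δt = -2.57×10^8 / 9.20×10^5 s = -279 W/m².

-279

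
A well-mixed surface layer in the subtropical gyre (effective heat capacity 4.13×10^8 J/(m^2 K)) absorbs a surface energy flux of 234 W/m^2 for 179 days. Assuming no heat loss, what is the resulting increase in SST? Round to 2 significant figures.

8.8 K

Areal heat capacity C = 4.13×10^8 J/(m^2 K) (given).
Net heat input Q = F Δt = 234 × (179 days × 86400 s/day) = 3.62×10^9 J/m².
ΔT = Q / C = 3.62×10^9 / 4.13×10^8 = 8.76 K.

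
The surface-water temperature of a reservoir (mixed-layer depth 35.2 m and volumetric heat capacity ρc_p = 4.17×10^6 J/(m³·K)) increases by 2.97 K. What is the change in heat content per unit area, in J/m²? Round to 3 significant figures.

Areal heat capacity C = ρc_p × D = 4.17×10^6 × 35.2 = 1.47×10^8 J m⁻² K⁻¹.
ΔQ = C ΔT = 1.47×10^8 × 2.97 = 4.36×10^8 J/m².

4.36×10^8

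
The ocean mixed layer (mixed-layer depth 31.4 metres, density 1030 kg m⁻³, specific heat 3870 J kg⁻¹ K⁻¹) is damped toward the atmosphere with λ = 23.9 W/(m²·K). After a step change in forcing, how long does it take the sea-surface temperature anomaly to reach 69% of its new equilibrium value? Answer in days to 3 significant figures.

71.0 days

Areal heat capacity C = ρ c_p D = 1030 × 3870 × 31.4 = 1.25×10^8 J/(m^2 K).
τ = C / λ = 1.25×10^8 / 23.9 = 5.24×10^6 s.
Fraction reached: 1 − e^(−t/τ) = 0.69 ⇒ t = −τ ln(1 − 0.69) = τ × 1.17.
t = 6.13×10^6 s = 71.0 days.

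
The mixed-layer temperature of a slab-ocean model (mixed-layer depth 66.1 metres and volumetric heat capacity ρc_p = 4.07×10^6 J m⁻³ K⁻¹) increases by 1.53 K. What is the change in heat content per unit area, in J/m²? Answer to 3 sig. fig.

Areal heat capacity C = ρc_p × D = 4.07×10^6 × 66.1 = 2.69×10^8 J/(m²·K).
ΔQ = C ΔT = 2.69×10^8 × 1.53 = 4.12×10^8 J/m².

4.12×10^8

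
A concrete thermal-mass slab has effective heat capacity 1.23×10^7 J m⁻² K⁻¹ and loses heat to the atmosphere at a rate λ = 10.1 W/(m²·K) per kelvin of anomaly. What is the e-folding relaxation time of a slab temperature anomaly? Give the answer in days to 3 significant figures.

14.1 days

Areal heat capacity C = 1.23×10^7 J m⁻² K⁻¹ (given).
Relaxation time τ = C / λ = 1.23×10^7 / 10.1 = 1.22×10^6 s.
In days: 1.22×10^6 s / (86400 s/day) = 14.1 days.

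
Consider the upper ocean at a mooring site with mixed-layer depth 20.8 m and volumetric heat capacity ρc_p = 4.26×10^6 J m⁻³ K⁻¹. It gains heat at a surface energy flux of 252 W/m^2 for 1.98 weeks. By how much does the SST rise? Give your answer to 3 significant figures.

Areal heat capacity C = ρc_p × D = 4.26×10^6 × 20.8 = 8.86×10^7 J m⁻² K⁻¹.
Net heat input Q = F Δt = 252 × (1.98 weeks × 6.048×10^5 s/week) = 3.02×10^8 J/m².
ΔT = Q / C = 3.02×10^8 / 8.86×10^7 = 3.41 K.

3.41 K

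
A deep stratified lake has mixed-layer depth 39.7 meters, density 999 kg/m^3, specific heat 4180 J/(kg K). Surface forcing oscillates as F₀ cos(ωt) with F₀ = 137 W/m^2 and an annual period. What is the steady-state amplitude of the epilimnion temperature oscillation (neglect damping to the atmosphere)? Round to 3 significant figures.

Areal heat capacity C = ρ c_p D = 999 × 4180 × 39.7 = 1.66×10^8 J/(m²·K).
Angular frequency ω = 2π / T = 2π / 3.15×10^7 s = 1.99×10^-7 s⁻¹.
Cω = 1.66×10^8 × 1.99×10^-7 = 33.0 W/(m²·K).
Amplitude A = F₀ / (Cω) = 137 / 33.0 = 4.15 K.

4.15 K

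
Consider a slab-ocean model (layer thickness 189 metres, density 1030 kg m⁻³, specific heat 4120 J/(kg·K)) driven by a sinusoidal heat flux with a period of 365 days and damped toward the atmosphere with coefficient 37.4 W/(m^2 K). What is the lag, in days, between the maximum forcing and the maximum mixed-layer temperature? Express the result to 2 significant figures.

78 days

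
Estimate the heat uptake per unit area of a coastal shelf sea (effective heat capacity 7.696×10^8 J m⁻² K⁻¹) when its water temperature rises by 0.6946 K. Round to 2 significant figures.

5.3×10^8

Areal heat capacity C = 7.696×10^8 J m⁻² K⁻¹ (given).
ΔQ = C ΔT = 7.70×10^8 × 0.6946 = 5.35×10^8 J/m².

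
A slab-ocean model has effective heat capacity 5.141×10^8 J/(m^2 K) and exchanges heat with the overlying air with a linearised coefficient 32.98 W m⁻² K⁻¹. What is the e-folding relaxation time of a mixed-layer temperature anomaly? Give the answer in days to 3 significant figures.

Areal heat capacity C = 5.141×10^8 J/(m^2 K) (given).
Relaxation time τ = C / λ = 5.14×10^8 / 32.98 = 1.56×10^7 s.
In days: 1.56×10^7 s / (86400 s/day) = 180 days.

180 days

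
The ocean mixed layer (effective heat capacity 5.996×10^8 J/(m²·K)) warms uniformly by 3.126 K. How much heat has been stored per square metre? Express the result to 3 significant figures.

1.87×10^9

Areal heat capacity C = 5.996×10^8 J/(m²·K) (given).
ΔQ = C ΔT = 6.00×10^8 × 3.126 = 1.87×10^9 J/m².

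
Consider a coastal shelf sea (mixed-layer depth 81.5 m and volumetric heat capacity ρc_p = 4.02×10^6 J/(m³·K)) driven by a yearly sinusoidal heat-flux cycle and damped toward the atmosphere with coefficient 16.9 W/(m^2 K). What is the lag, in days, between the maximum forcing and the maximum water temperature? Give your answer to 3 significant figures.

Areal heat capacity C = ρc_p × D = 4.02×10^6 × 81.5 = 3.28×10^8 J/(m^2 K).
ω = 2π / 3.15×10^7 s = 1.99×10^-7 s⁻¹.
Phase lag φ = arctan(Cω/λ) = arctan(65.3/16.9) = 1.32 rad.
Time lag = φ / ω = 1.32 / 1.99×10^-7 = 6.61×10^6 s = 76.5 days.

76.5 days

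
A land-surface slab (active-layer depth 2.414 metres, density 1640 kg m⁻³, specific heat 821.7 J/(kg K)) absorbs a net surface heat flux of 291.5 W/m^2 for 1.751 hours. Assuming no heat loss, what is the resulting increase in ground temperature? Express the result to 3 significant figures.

0.565 K

Areal heat capacity C = ρ c_p D = 1640 × 821.7 × 2.414 = 3.25×10^6 J/(m²·K).
Net heat input Q = F Δt = 291.5 × (1.751 hours × 3600 s/hour) = 1.84×10^6 J/m².
ΔT = Q / C = 1.84×10^6 / 3.25×10^6 = 0.565 K.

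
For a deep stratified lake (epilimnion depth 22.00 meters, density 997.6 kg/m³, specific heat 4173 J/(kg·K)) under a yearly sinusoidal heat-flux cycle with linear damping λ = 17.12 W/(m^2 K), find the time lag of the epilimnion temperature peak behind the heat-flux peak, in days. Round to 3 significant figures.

47.5 days

Areal heat capacity C = ρ c_p D = 997.6 × 4173 × 22.00 = 9.16×10^7 J/(m^2 K).
ω = 2π / 3.15×10^7 s = 1.99×10^-7 s⁻¹.
Phase lag φ = arctan(Cω/λ) = arctan(18.2/17.12) = 0.817 rad.
Time lag = φ / ω = 0.817 / 1.99×10^-7 = 4.10×10^6 s = 47.5 days.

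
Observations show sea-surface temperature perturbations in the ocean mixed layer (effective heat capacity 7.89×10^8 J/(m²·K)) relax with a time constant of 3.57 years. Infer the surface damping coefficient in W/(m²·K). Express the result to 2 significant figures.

7.0

Areal heat capacity C = 7.89×10^8 J/(m²·K) (given).
τ = 3.57 years = 1.13×10^8 s.
λ = C / τ = 7.89×10^8 / 1.13×10^8 = 7.00 W/(m²·K).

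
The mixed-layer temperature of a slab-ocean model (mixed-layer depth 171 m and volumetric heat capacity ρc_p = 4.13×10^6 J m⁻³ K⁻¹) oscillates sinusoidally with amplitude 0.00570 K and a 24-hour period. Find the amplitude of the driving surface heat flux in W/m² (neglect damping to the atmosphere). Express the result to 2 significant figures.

Areal heat capacity C = ρc_p × D = 4.13×10^6 × 171 = 7.06×10^8 J/(m^2 K).
ω = 2π / 86400 s = 7.27×10^-5 s⁻¹.
Cω = 7.06×10^8 × 7.27×10^-5 = 51400 W/(m²·K).
F₀ = A × Cω = 0.00570 × 51400 = 293 W/m².

290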